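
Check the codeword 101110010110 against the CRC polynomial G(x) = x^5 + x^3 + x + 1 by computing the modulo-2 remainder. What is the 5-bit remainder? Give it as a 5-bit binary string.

Modulo-2 division of 101110010110 by 101011:
  pos 0: 101110 XOR 101011 = 000101
  pos 3: 101010 XOR 101011 = 000001
Remainder = 01110 (nonzero — an error is detected).

01110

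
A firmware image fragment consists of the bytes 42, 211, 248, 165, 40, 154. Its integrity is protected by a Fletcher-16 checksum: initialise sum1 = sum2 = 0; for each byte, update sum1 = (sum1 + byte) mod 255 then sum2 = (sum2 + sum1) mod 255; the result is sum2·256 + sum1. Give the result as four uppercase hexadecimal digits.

DF5F

Running sums (mod 255):
  after byte 0 (42): sum1=42, sum2=42
  after byte 1 (211): sum1=253, sum2=40
  after byte 2 (248): sum1=246, sum2=31
  after byte 3 (165): sum1=156, sum2=187
  after byte 4 (40): sum1=196, sum2=128
  after byte 5 (154): sum1=95, sum2=223
Checksum = sum2·256 + sum1 = 223·256 + 95 = 57183 = 0xDF5F.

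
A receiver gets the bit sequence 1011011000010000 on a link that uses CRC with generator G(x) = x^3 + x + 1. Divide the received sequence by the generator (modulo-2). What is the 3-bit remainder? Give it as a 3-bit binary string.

Modulo-2 division of 1011011000010000 by 1011:
  pos 0: 1011 XOR 1011 = 0000
  pos 5: 1100 XOR 1011 = 0111
  pos 6: 1110 XOR 1011 = 0101
  pos 7: 1010 XOR 1011 = 0001
  pos 10: 1100 XOR 1011 = 0111
  pos 11: 1110 XOR 1011 = 0101
  pos 12: 1010 XOR 1011 = 0001
Remainder = 001 (nonzero — an error is detected).

001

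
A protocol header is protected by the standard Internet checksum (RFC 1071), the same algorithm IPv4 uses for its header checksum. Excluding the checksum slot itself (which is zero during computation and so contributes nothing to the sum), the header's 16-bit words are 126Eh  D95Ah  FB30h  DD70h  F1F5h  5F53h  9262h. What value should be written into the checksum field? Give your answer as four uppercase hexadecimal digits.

One's-complement addition (fold any carry out of bit 15 back into bit 0):
  0x126E + 0xD95A = 0x0EBC8
  0xEBC8 + 0xFB30 = 0x1E6F8 → wrap carry → 0xE6F9
  0xE6F9 + 0xDD70 = 0x1C469 → wrap carry → 0xC46A
  0xC46A + 0xF1F5 = 0x1B65F → wrap carry → 0xB660
  0xB660 + 0x5F53 = 0x115B3 → wrap carry → 0x15B4
  0x15B4 + 0x9262 = 0x0A816
One's-complement sum = 0xA816.
Checksum = ~0xA816 & 0xFFFF = 0x57E9.

57E9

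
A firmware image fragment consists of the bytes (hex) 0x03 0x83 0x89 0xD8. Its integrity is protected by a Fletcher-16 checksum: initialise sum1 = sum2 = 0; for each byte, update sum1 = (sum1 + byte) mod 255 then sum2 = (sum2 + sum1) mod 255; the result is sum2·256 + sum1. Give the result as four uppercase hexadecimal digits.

82E8

Running sums (mod 255):
  after byte 0 (0x03): sum1=3, sum2=3
  after byte 1 (0x83): sum1=134, sum2=137
  after byte 2 (0x89): sum1=16, sum2=153
  after byte 3 (0xD8): sum1=232, sum2=130
Checksum = sum2·256 + sum1 = 130·256 + 232 = 33512 = 0x82E8.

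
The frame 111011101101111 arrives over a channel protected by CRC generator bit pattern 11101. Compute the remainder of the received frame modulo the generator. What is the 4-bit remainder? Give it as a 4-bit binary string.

Modulo-2 division of 111011101101111 by 11101:
  pos 0: 11101 XOR 11101 = 00000
  pos 5: 11011 XOR 11101 = 00110
  pos 7: 11001 XOR 11101 = 00100
  pos 9: 10011 XOR 11101 = 01110
  pos 10: 11101 XOR 11101 = 00000
Remainder = 0000 (zero — the frame passes the CRC check).

0000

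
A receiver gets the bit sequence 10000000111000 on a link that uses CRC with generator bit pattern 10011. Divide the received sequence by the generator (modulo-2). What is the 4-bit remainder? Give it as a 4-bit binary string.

Modulo-2 division of 10000000111000 by 10011:
  pos 0: 10000 XOR 10011 = 00011
  pos 3: 11000 XOR 10011 = 01011
  pos 4: 10111 XOR 10011 = 00100
  pos 6: 10011 XOR 10011 = 00000
Remainder = 0000 (zero — the frame passes the CRC check).

0000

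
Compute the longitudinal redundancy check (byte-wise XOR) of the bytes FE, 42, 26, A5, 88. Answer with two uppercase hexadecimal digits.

B7

XOR the bytes together:
  start with 0xFE
  0xFE ⊕ 0x42 = 0xBC
  0xBC ⊕ 0x26 = 0x9A
  0x9A ⊕ 0xA5 = 0x3F
  0x3F ⊕ 0x88 = 0xB7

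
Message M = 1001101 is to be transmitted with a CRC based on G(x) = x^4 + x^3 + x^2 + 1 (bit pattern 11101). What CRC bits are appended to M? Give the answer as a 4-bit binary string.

Append 4 zeros: 10011010000. Divide by 11101 (XOR where the leading bit is 1):
  pos 0: 10011 XOR 11101 = 01110
  pos 1: 11100 XOR 11101 = 00001
  pos 5: 11000 XOR 11101 = 00101
Remainder (last 4 bits) = 1010. This is the CRC / FCS.

1010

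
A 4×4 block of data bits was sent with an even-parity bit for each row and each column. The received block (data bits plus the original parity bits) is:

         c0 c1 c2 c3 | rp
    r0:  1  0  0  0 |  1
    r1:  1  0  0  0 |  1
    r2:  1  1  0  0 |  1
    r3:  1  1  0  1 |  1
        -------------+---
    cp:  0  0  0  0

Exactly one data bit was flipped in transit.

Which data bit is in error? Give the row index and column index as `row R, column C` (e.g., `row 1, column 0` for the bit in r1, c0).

row 2, column 3

Recompute each row's even parity and compare to rp:
  r0: data parity 1, sent rp 1 → ok
  r1: data parity 1, sent rp 1 → ok
  r2: data parity 0, sent rp 1 → mismatch
  r3: data parity 1, sent rp 1 → ok
Recompute each column's even parity and compare to cp:
  c0: data parity 0, sent cp 0 → ok
  c1: data parity 0, sent cp 0 → ok
  c2: data parity 0, sent cp 0 → ok
  c3: data parity 1, sent cp 0 → mismatch
Exactly one row (r2) and one column (c3) fail → the flipped bit is at their intersection.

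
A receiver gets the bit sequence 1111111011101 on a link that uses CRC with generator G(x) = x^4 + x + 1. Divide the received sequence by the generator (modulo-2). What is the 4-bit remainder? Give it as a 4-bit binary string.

Modulo-2 division of 1111111011101 by 10011:
  pos 0: 11111 XOR 10011 = 01100
  pos 1: 11001 XOR 10011 = 01010
  pos 2: 10101 XOR 10011 = 00110
  pos 4: 11001 XOR 10011 = 01010
  pos 5: 10101 XOR 10011 = 00110
  pos 7: 11010 XOR 10011 = 01001
  pos 8: 10011 XOR 10011 = 00000
Remainder = 0000 (zero — the frame passes the CRC check).

0000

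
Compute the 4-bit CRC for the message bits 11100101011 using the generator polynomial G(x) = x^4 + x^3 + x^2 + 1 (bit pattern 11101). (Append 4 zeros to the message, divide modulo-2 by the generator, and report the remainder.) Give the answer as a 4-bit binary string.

Append 4 zeros: 111001010110000. Divide by 11101 (XOR where the leading bit is 1):
  pos 0: 11100 XOR 11101 = 00001
  pos 4: 11010 XOR 11101 = 00111
  pos 6: 11111 XOR 11101 = 00010
  pos 9: 10000 XOR 11101 = 01101
  pos 10: 11010 XOR 11101 = 00111
Remainder (last 4 bits) = 0111. This is the CRC / FCS.

0111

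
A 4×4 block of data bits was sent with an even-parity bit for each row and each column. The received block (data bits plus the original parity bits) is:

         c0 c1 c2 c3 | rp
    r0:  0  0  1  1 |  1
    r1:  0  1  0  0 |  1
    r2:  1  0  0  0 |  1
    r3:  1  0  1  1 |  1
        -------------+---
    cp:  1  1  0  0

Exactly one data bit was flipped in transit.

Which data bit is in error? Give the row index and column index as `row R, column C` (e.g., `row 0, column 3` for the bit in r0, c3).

row 0, column 0

Recompute each row's even parity and compare to rp:
  r0: data parity 0, sent rp 1 → mismatch
  r1: data parity 1, sent rp 1 → ok
  r2: data parity 1, sent rp 1 → ok
  r3: data parity 1, sent rp 1 → ok
Recompute each column's even parity and compare to cp:
  c0: data parity 0, sent cp 1 → mismatch
  c1: data parity 1, sent cp 1 → ok
  c2: data parity 0, sent cp 0 → ok
  c3: data parity 0, sent cp 0 → ok
Exactly one row (r0) and one column (c0) fail → the flipped bit is at their intersection.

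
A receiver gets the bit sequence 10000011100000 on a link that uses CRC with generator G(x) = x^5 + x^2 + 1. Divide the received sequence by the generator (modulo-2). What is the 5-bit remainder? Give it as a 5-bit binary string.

Modulo-2 division of 10000011100000 by 100101:
  pos 0: 100000 XOR 100101 = 000101
  pos 3: 101111 XOR 100101 = 001010
  pos 5: 101000 XOR 100101 = 001101
  pos 7: 110100 XOR 100101 = 010001
  pos 8: 100010 XOR 100101 = 000111
Remainder = 00111 (nonzero — an error is detected).

00111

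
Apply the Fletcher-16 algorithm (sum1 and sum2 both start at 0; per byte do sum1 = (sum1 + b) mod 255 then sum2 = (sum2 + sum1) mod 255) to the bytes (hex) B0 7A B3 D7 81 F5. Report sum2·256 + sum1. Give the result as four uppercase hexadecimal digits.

Running sums (mod 255):
  after byte 0 (B0): sum1=176, sum2=176
  after byte 1 (7A): sum1=43, sum2=219
  after byte 2 (B3): sum1=222, sum2=186
  after byte 3 (D7): sum1=182, sum2=113
  after byte 4 (81): sum1=56, sum2=169
  after byte 5 (F5): sum1=46, sum2=215
Checksum = sum2·256 + sum1 = 215·256 + 46 = 55086 = 0xD72E.

D72E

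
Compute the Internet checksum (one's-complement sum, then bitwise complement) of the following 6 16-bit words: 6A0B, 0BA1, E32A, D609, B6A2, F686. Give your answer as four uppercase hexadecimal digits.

One's-complement addition (fold any carry out of bit 15 back into bit 0):
  0x6A0B + 0x0BA1 = 0x075AC
  0x75AC + 0xE32A = 0x158D6 → wrap carry → 0x58D7
  0x58D7 + 0xD609 = 0x12EE0 → wrap carry → 0x2EE1
  0x2EE1 + 0xB6A2 = 0x0E583
  0xE583 + 0xF686 = 0x1DC09 → wrap carry → 0xDC0A
One's-complement sum = 0xDC0A.
Checksum = ~0xDC0A & 0xFFFF = 0x23F5.

23F5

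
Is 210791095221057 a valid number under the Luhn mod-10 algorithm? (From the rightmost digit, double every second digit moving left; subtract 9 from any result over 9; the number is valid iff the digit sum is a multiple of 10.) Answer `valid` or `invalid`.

From the right, keep odd positions and double even positions (subtract 9 from any doubled value over 9):
  doubled (positions 2,4,...): 1 2 4 9 2 5 2 → sum 25
  kept (positions 1,3,...): 7 0 2 5 0 9 0 2 → sum 25
Total = 50.
50 mod 10 = 0, so the number is valid.

valid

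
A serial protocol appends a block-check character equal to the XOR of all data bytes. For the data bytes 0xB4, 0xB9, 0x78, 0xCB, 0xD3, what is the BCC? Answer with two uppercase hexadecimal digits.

6D

XOR the bytes together:
  start with 0xB4
  0xB4 ⊕ 0xB9 = 0x0D
  0x0D ⊕ 0x78 = 0x75
  0x75 ⊕ 0xCB = 0xBE
  0xBE ⊕ 0xD3 = 0x6D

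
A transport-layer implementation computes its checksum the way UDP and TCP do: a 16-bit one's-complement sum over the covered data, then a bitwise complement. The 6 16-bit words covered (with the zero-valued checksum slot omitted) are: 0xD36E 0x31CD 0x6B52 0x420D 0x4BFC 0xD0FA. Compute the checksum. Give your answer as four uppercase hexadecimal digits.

One's-complement addition (fold any carry out of bit 15 back into bit 0):
  0xD36E + 0x31CD = 0x1053B → wrap carry → 0x053C
  0x053C + 0x6B52 = 0x0708E
  0x708E + 0x420D = 0x0B29B
  0xB29B + 0x4BFC = 0x0FE97
  0xFE97 + 0xD0FA = 0x1CF91 → wrap carry → 0xCF92
One's-complement sum = 0xCF92.
Checksum = ~0xCF92 & 0xFFFF = 0x306D.

306D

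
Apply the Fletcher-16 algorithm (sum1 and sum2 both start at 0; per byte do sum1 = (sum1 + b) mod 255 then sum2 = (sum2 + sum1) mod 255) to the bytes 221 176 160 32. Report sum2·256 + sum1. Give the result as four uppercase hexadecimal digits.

EA4F

Running sums (mod 255):
  after byte 0 (221): sum1=221, sum2=221
  after byte 1 (176): sum1=142, sum2=108
  after byte 2 (160): sum1=47, sum2=155
  after byte 3 (32): sum1=79, sum2=234
Checksum = sum2·256 + sum1 = 234·256 + 79 = 59983 = 0xEA4F.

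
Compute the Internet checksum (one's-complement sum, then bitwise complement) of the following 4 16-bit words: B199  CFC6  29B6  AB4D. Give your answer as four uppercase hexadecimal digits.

A99B

One's-complement addition (fold any carry out of bit 15 back into bit 0):
  0xB199 + 0xCFC6 = 0x1815F → wrap carry → 0x8160
  0x8160 + 0x29B6 = 0x0AB16
  0xAB16 + 0xAB4D = 0x15663 → wrap carry → 0x5664
One's-complement sum = 0x5664.
Checksum = ~0x5664 & 0xFFFF = 0xA99B.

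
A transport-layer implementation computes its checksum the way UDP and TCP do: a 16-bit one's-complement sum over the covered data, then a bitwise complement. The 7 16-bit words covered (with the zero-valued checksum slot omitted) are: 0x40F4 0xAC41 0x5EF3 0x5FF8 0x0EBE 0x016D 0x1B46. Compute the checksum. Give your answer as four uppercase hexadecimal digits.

286D

One's-complement addition (fold any carry out of bit 15 back into bit 0):
  0x40F4 + 0xAC41 = 0x0ED35
  0xED35 + 0x5EF3 = 0x14C28 → wrap carry → 0x4C29
  0x4C29 + 0x5FF8 = 0x0AC21
  0xAC21 + 0x0EBE = 0x0BADF
  0xBADF + 0x016D = 0x0BC4C
  0xBC4C + 0x1B46 = 0x0D792
One's-complement sum = 0xD792.
Checksum = ~0xD792 & 0xFFFF = 0x286D.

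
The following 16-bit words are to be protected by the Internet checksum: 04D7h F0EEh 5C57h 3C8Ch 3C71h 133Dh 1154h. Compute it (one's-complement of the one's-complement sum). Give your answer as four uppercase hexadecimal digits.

1054

One's-complement addition (fold any carry out of bit 15 back into bit 0):
  0x04D7 + 0xF0EE = 0x0F5C5
  0xF5C5 + 0x5C57 = 0x1521C → wrap carry → 0x521D
  0x521D + 0x3C8C = 0x08EA9
  0x8EA9 + 0x3C71 = 0x0CB1A
  0xCB1A + 0x133D = 0x0DE57
  0xDE57 + 0x1154 = 0x0EFAB
One's-complement sum = 0xEFAB.
Checksum = ~0xEFAB & 0xFFFF = 0x1054.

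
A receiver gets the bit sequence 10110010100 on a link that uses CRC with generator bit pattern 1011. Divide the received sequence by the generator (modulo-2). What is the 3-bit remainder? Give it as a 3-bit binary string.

010

Modulo-2 division of 10110010100 by 1011:
  pos 0: 1011 XOR 1011 = 0000
  pos 6: 1010 XOR 1011 = 0001
Remainder = 010 (nonzero — an error is detected).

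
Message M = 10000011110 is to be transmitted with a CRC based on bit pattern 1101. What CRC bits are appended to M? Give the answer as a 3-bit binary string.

101

Append 3 zeros: 10000011110000. Divide by 1101 (XOR where the leading bit is 1):
  pos 0: 1000 XOR 1101 = 0101
  pos 1: 1010 XOR 1101 = 0111
  pos 2: 1110 XOR 1101 = 0011
  pos 4: 1111 XOR 1101 = 0010
  pos 6: 1011 XOR 1101 = 0110
  pos 7: 1100 XOR 1101 = 0001
  pos 10: 1000 XOR 1101 = 0101
Remainder (last 3 bits) = 101. This is the CRC / FCS.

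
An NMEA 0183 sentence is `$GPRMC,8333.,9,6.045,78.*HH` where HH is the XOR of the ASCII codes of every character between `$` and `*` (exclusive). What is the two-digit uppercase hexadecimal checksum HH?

XOR the ASCII codes of the payload characters:
  'G' = 0x47 → acc = 0x47
  'P' = 0x50 → acc = 0x17
  'R' = 0x52 → acc = 0x45
  'M' = 0x4D → acc = 0x08
  'C' = 0x43 → acc = 0x4B
  ',' = 0x2C → acc = 0x67
  '8' = 0x38 → acc = 0x5F
  '3' = 0x33 → acc = 0x6C
  '3' = 0x33 → acc = 0x5F
  '3' = 0x33 → acc = 0x6C
  '.' = 0x2E → acc = 0x42
  ',' = 0x2C → acc = 0x6E
  '9' = 0x39 → acc = 0x57
  ',' = 0x2C → acc = 0x7B
  '6' = 0x36 → acc = 0x4D
  '.' = 0x2E → acc = 0x63
  '0' = 0x30 → acc = 0x53
  '4' = 0x34 → acc = 0x67
  '5' = 0x35 → acc = 0x52
  ',' = 0x2C → acc = 0x7E
  '7' = 0x37 → acc = 0x49
  '8' = 0x38 → acc = 0x71
  '.' = 0x2E → acc = 0x5F
Checksum = 0x5F.

5F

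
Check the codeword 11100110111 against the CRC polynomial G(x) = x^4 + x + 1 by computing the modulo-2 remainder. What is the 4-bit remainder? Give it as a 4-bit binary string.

Modulo-2 division of 11100110111 by 10011:
  pos 0: 11100 XOR 10011 = 01111
  pos 1: 11111 XOR 10011 = 01100
  pos 2: 11001 XOR 10011 = 01010
  pos 3: 10100 XOR 10011 = 00111
  pos 5: 11111 XOR 10011 = 01100
  pos 6: 11001 XOR 10011 = 01010
Remainder = 1010 (nonzero — an error is detected).

1010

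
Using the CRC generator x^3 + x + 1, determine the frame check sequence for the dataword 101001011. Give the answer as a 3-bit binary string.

010

Append 3 zeros: 101001011000. Divide by 1011 (XOR where the leading bit is 1):
  pos 0: 1010 XOR 1011 = 0001
  pos 3: 1010 XOR 1011 = 0001
  pos 6: 1110 XOR 1011 = 0101
  pos 7: 1010 XOR 1011 = 0001
Remainder (last 3 bits) = 010. This is the CRC / FCS.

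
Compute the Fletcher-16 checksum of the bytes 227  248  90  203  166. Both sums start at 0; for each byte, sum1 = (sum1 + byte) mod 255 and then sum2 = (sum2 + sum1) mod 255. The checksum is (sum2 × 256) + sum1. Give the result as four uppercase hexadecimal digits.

A4A9

Running sums (mod 255):
  after byte 0 (227): sum1=227, sum2=227
  after byte 1 (248): sum1=220, sum2=192
  after byte 2 (90): sum1=55, sum2=247
  after byte 3 (203): sum1=3, sum2=250
  after byte 4 (166): sum1=169, sum2=164
Checksum = sum2·256 + sum1 = 164·256 + 169 = 42153 = 0xA4A9.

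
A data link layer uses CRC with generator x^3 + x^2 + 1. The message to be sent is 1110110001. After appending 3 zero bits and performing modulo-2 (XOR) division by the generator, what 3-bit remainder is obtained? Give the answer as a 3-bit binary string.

Append 3 zeros: 1110110001000. Divide by 1101 (XOR where the leading bit is 1):
  pos 0: 1110 XOR 1101 = 0011
  pos 2: 1111 XOR 1101 = 0010
  pos 4: 1000 XOR 1101 = 0101
  pos 5: 1010 XOR 1101 = 0111
  pos 6: 1111 XOR 1101 = 0010
  pos 8: 1000 XOR 1101 = 0101
  pos 9: 1010 XOR 1101 = 0111
Remainder (last 3 bits) = 111. This is the CRC / FCS.

111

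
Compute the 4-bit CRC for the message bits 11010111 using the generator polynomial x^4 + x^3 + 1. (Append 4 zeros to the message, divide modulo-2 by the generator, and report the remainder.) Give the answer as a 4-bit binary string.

Append 4 zeros: 110101110000. Divide by 11001 (XOR where the leading bit is 1):
  pos 0: 11010 XOR 11001 = 00011
  pos 3: 11111 XOR 11001 = 00110
  pos 5: 11000 XOR 11001 = 00001
Remainder (last 4 bits) = 0100. This is the CRC / FCS.

0100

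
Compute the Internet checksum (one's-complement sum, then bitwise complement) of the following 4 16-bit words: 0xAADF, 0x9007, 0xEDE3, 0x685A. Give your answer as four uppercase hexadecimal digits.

One's-complement addition (fold any carry out of bit 15 back into bit 0):
  0xAADF + 0x9007 = 0x13AE6 → wrap carry → 0x3AE7
  0x3AE7 + 0xEDE3 = 0x128CA → wrap carry → 0x28CB
  0x28CB + 0x685A = 0x09125
One's-complement sum = 0x9125.
Checksum = ~0x9125 & 0xFFFF = 0x6EDA.

6EDA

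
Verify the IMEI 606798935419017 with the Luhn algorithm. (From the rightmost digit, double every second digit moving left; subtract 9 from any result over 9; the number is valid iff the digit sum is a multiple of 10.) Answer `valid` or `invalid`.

From the right, keep odd positions and double even positions (subtract 9 from any doubled value over 9):
  doubled (positions 2,4,...): 2 9 8 6 7 5 0 → sum 37
  kept (positions 1,3,...): 7 0 1 5 9 9 6 6 → sum 43
Total = 80.
80 mod 10 = 0, so the number is valid.

valid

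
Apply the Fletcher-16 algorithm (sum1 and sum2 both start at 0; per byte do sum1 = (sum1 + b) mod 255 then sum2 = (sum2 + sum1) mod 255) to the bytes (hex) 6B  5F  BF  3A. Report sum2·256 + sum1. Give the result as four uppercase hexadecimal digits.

Running sums (mod 255):
  after byte 0 (6B): sum1=107, sum2=107
  after byte 1 (5F): sum1=202, sum2=54
  after byte 2 (BF): sum1=138, sum2=192
  after byte 3 (3A): sum1=196, sum2=133
Checksum = sum2·256 + sum1 = 133·256 + 196 = 34244 = 0x85C4.

85C4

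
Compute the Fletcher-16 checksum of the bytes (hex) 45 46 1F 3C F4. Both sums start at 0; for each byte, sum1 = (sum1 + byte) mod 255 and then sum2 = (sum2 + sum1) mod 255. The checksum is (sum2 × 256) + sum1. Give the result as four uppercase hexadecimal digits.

3EDB

Running sums (mod 255):
  after byte 0 (45): sum1=69, sum2=69
  after byte 1 (46): sum1=139, sum2=208
  after byte 2 (1F): sum1=170, sum2=123
  after byte 3 (3C): sum1=230, sum2=98
  after byte 4 (F4): sum1=219, sum2=62
Checksum = sum2·256 + sum1 = 62·256 + 219 = 16091 = 0x3EDB.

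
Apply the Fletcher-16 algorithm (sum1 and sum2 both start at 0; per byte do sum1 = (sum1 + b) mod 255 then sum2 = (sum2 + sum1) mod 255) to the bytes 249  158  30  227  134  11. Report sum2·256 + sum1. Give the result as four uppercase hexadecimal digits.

Running sums (mod 255):
  after byte 0 (249): sum1=249, sum2=249
  after byte 1 (158): sum1=152, sum2=146
  after byte 2 (30): sum1=182, sum2=73
  after byte 3 (227): sum1=154, sum2=227
  after byte 4 (134): sum1=33, sum2=5
  after byte 5 (11): sum1=44, sum2=49
Checksum = sum2·256 + sum1 = 49·256 + 44 = 12588 = 0x312C.

312C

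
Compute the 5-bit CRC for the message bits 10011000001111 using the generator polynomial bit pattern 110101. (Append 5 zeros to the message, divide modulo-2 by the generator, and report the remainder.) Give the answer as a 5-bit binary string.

Append 5 zeros: 1001100000111100000. Divide by 110101 (XOR where the leading bit is 1):
  pos 0: 100110 XOR 110101 = 010011
  pos 1: 100110 XOR 110101 = 010011
  pos 2: 100110 XOR 110101 = 010011
  pos 3: 100110 XOR 110101 = 010011
  pos 4: 100110 XOR 110101 = 010011
  pos 5: 100111 XOR 110101 = 010010
  pos 6: 100101 XOR 110101 = 010000
  pos 7: 100001 XOR 110101 = 010100
  pos 8: 101001 XOR 110101 = 011100
  pos 9: 111000 XOR 110101 = 001101
  pos 11: 110100 XOR 110101 = 000001
Remainder (last 5 bits) = 00100. This is the CRC / FCS.

00100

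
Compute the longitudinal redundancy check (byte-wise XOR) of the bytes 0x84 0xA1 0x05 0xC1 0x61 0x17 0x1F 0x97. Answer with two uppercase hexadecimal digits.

1F

XOR the bytes together:
  start with 0x84
  0x84 ⊕ 0xA1 = 0x25
  0x25 ⊕ 0x05 = 0x20
  0x20 ⊕ 0xC1 = 0xE1
  0xE1 ⊕ 0x61 = 0x80
  0x80 ⊕ 0x17 = 0x97
  0x97 ⊕ 0x1F = 0x88
  0x88 ⊕ 0x97 = 0x1F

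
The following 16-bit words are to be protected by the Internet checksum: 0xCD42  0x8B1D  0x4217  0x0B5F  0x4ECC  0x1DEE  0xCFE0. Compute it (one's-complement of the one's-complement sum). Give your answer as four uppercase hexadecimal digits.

1D8E

One's-complement addition (fold any carry out of bit 15 back into bit 0):
  0xCD42 + 0x8B1D = 0x1585F → wrap carry → 0x5860
  0x5860 + 0x4217 = 0x09A77
  0x9A77 + 0x0B5F = 0x0A5D6
  0xA5D6 + 0x4ECC = 0x0F4A2
  0xF4A2 + 0x1DEE = 0x11290 → wrap carry → 0x1291
  0x1291 + 0xCFE0 = 0x0E271
One's-complement sum = 0xE271.
Checksum = ~0xE271 & 0xFFFF = 0x1D8E.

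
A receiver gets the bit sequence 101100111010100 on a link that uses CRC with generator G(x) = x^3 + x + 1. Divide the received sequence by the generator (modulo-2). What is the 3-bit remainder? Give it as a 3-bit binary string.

100

Modulo-2 division of 101100111010100 by 1011:
  pos 0: 1011 XOR 1011 = 0000
  pos 6: 1110 XOR 1011 = 0101
  pos 7: 1011 XOR 1011 = 0000
Remainder = 100 (nonzero — an error is detected).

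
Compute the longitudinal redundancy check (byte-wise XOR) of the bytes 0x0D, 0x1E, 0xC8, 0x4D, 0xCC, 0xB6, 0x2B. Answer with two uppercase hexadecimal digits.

C7

XOR the bytes together:
  start with 0x0D
  0x0D ⊕ 0x1E = 0x13
  0x13 ⊕ 0xC8 = 0xDB
  0xDB ⊕ 0x4D = 0x96
  0x96 ⊕ 0xCC = 0x5A
  0x5A ⊕ 0xB6 = 0xEC
  0xEC ⊕ 0x2B = 0xC7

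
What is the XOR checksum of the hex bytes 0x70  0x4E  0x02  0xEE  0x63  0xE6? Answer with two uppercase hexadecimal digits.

57

XOR the bytes together:
  start with 0x70
  0x70 ⊕ 0x4E = 0x3E
  0x3E ⊕ 0x02 = 0x3C
  0x3C ⊕ 0xEE = 0xD2
  0xD2 ⊕ 0x63 = 0xB1
  0xB1 ⊕ 0xE6 = 0x57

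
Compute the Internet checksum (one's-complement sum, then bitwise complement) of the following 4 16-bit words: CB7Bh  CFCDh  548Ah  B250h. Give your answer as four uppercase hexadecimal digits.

5DDB

One's-complement addition (fold any carry out of bit 15 back into bit 0):
  0xCB7B + 0xCFCD = 0x19B48 → wrap carry → 0x9B49
  0x9B49 + 0x548A = 0x0EFD3
  0xEFD3 + 0xB250 = 0x1A223 → wrap carry → 0xA224
One's-complement sum = 0xA224.
Checksum = ~0xA224 & 0xFFFF = 0x5DDB.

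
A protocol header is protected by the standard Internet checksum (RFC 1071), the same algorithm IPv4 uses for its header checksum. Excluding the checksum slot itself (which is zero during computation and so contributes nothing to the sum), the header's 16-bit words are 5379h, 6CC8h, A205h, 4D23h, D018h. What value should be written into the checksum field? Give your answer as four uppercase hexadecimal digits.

807C

One's-complement addition (fold any carry out of bit 15 back into bit 0):
  0x5379 + 0x6CC8 = 0x0C041
  0xC041 + 0xA205 = 0x16246 → wrap carry → 0x6247
  0x6247 + 0x4D23 = 0x0AF6A
  0xAF6A + 0xD018 = 0x17F82 → wrap carry → 0x7F83
One's-complement sum = 0x7F83.
Checksum = ~0x7F83 & 0xFFFF = 0x807C.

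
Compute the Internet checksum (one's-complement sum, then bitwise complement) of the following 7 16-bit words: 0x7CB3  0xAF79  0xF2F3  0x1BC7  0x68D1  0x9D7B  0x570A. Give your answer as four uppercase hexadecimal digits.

One's-complement addition (fold any carry out of bit 15 back into bit 0):
  0x7CB3 + 0xAF79 = 0x12C2C → wrap carry → 0x2C2D
  0x2C2D + 0xF2F3 = 0x11F20 → wrap carry → 0x1F21
  0x1F21 + 0x1BC7 = 0x03AE8
  0x3AE8 + 0x68D1 = 0x0A3B9
  0xA3B9 + 0x9D7B = 0x14134 → wrap carry → 0x4135
  0x4135 + 0x570A = 0x0983F
One's-complement sum = 0x983F.
Checksum = ~0x983F & 0xFFFF = 0x67C0.

67C0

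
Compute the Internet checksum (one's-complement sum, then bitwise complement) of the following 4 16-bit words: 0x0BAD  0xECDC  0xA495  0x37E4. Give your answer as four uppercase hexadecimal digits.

2AFC

One's-complement addition (fold any carry out of bit 15 back into bit 0):
  0x0BAD + 0xECDC = 0x0F889
  0xF889 + 0xA495 = 0x19D1E → wrap carry → 0x9D1F
  0x9D1F + 0x37E4 = 0x0D503
One's-complement sum = 0xD503.
Checksum = ~0xD503 & 0xFFFF = 0x2AFC.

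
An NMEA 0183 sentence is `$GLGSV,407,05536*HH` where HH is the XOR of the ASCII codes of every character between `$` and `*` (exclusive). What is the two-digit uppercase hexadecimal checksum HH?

4F

XOR the ASCII codes of the payload characters:
  'G' = 0x47 → acc = 0x47
  'L' = 0x4C → acc = 0x0B
  'G' = 0x47 → acc = 0x4C
  'S' = 0x53 → acc = 0x1F
  'V' = 0x56 → acc = 0x49
  ',' = 0x2C → acc = 0x65
  '4' = 0x34 → acc = 0x51
  '0' = 0x30 → acc = 0x61
  '7' = 0x37 → acc = 0x56
  ',' = 0x2C → acc = 0x7A
  '0' = 0x30 → acc = 0x4A
  '5' = 0x35 → acc = 0x7F
  '5' = 0x35 → acc = 0x4A
  '3' = 0x33 → acc = 0x79
  '6' = 0x36 → acc = 0x4F
Checksum = 0x4F.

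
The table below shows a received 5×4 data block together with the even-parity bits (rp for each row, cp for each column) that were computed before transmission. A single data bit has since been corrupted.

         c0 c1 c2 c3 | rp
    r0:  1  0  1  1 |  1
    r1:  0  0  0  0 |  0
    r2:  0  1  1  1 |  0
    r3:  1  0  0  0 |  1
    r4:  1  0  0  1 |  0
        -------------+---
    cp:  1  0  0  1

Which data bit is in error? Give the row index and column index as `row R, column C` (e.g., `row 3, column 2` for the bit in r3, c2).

row 2, column 1

Recompute each row's even parity and compare to rp:
  r0: data parity 1, sent rp 1 → ok
  r1: data parity 0, sent rp 0 → ok
  r2: data parity 1, sent rp 0 → mismatch
  r3: data parity 1, sent rp 1 → ok
  r4: data parity 0, sent rp 0 → ok
Recompute each column's even parity and compare to cp:
  c0: data parity 1, sent cp 1 → ok
  c1: data parity 1, sent cp 0 → mismatch
  c2: data parity 0, sent cp 0 → ok
  c3: data parity 1, sent cp 1 → ok
Exactly one row (r2) and one column (c1) fail → the flipped bit is at their intersection.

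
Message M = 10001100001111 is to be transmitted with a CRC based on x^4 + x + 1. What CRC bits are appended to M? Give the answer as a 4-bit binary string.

0100

Append 4 zeros: 100011000011110000. Divide by 10011 (XOR where the leading bit is 1):
  pos 0: 10001 XOR 10011 = 00010
  pos 3: 10100 XOR 10011 = 00111
  pos 5: 11100 XOR 10011 = 01111
  pos 6: 11111 XOR 10011 = 01100
  pos 7: 11001 XOR 10011 = 01010
  pos 8: 10101 XOR 10011 = 00110
  pos 10: 11010 XOR 10011 = 01001
  pos 11: 10010 XOR 10011 = 00001
Remainder (last 4 bits) = 0100. This is the CRC / FCS.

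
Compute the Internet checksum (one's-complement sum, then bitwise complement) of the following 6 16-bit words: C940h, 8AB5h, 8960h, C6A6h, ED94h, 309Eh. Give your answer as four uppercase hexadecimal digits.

One's-complement addition (fold any carry out of bit 15 back into bit 0):
  0xC940 + 0x8AB5 = 0x153F5 → wrap carry → 0x53F6
  0x53F6 + 0x8960 = 0x0DD56
  0xDD56 + 0xC6A6 = 0x1A3FC → wrap carry → 0xA3FD
  0xA3FD + 0xED94 = 0x19191 → wrap carry → 0x9192
  0x9192 + 0x309E = 0x0C230
One's-complement sum = 0xC230.
Checksum = ~0xC230 & 0xFFFF = 0x3DCF.

3DCF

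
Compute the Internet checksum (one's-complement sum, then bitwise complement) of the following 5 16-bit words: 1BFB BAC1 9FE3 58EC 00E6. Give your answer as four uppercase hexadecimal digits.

2F8D

One's-complement addition (fold any carry out of bit 15 back into bit 0):
  0x1BFB + 0xBAC1 = 0x0D6BC
  0xD6BC + 0x9FE3 = 0x1769F → wrap carry → 0x76A0
  0x76A0 + 0x58EC = 0x0CF8C
  0xCF8C + 0x00E6 = 0x0D072
One's-complement sum = 0xD072.
Checksum = ~0xD072 & 0xFFFF = 0x2F8D.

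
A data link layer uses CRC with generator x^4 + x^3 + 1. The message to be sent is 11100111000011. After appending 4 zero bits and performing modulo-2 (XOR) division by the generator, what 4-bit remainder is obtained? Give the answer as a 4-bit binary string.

Append 4 zeros: 111001110000110000. Divide by 11001 (XOR where the leading bit is 1):
  pos 0: 11100 XOR 11001 = 00101
  pos 2: 10111 XOR 11001 = 01110
  pos 3: 11101 XOR 11001 = 00100
  pos 5: 10000 XOR 11001 = 01001
  pos 6: 10010 XOR 11001 = 01011
  pos 7: 10110 XOR 11001 = 01111
  pos 8: 11111 XOR 11001 = 00110
  pos 10: 11010 XOR 11001 = 00011
  pos 13: 11000 XOR 11001 = 00001
Remainder (last 4 bits) = 0001. This is the CRC / FCS.

0001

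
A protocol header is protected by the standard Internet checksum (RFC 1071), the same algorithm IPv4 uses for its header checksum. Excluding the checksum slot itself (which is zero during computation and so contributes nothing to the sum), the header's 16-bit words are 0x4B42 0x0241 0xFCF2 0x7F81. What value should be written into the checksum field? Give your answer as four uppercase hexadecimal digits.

One's-complement addition (fold any carry out of bit 15 back into bit 0):
  0x4B42 + 0x0241 = 0x04D83
  0x4D83 + 0xFCF2 = 0x14A75 → wrap carry → 0x4A76
  0x4A76 + 0x7F81 = 0x0C9F7
One's-complement sum = 0xC9F7.
Checksum = ~0xC9F7 & 0xFFFF = 0x3608.

3608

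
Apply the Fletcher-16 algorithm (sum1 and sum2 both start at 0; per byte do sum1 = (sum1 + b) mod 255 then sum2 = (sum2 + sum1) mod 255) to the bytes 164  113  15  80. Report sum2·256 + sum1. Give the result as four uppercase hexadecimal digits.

5575

Running sums (mod 255):
  after byte 0 (164): sum1=164, sum2=164
  after byte 1 (113): sum1=22, sum2=186
  after byte 2 (15): sum1=37, sum2=223
  after byte 3 (80): sum1=117, sum2=85
Checksum = sum2·256 + sum1 = 85·256 + 117 = 21877 = 0x5575.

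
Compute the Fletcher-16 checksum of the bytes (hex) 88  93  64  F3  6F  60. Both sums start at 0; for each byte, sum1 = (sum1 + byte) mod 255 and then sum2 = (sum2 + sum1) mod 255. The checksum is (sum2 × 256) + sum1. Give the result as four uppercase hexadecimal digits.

Running sums (mod 255):
  after byte 0 (88): sum1=136, sum2=136
  after byte 1 (93): sum1=28, sum2=164
  after byte 2 (64): sum1=128, sum2=37
  after byte 3 (F3): sum1=116, sum2=153
  after byte 4 (6F): sum1=227, sum2=125
  after byte 5 (60): sum1=68, sum2=193
Checksum = sum2·256 + sum1 = 193·256 + 68 = 49476 = 0xC144.

C144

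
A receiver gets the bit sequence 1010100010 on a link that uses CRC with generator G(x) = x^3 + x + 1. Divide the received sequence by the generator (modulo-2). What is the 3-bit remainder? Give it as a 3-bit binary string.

000

Modulo-2 division of 1010100010 by 1011:
  pos 0: 1010 XOR 1011 = 0001
  pos 3: 1100 XOR 1011 = 0111
  pos 4: 1110 XOR 1011 = 0101
  pos 5: 1011 XOR 1011 = 0000
Remainder = 000 (zero — the frame passes the CRC check).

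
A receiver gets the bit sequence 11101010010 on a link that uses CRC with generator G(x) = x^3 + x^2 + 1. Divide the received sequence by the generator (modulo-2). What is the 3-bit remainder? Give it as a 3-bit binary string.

Modulo-2 division of 11101010010 by 1101:
  pos 0: 1110 XOR 1101 = 0011
  pos 2: 1110 XOR 1101 = 0011
  pos 4: 1110 XOR 1101 = 0011
  pos 6: 1101 XOR 1101 = 0000
Remainder = 000 (zero — the frame passes the CRC check).

000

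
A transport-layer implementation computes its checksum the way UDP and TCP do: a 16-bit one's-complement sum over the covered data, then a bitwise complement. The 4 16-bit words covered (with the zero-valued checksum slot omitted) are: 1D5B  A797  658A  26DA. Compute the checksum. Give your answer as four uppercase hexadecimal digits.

AEA8

One's-complement addition (fold any carry out of bit 15 back into bit 0):
  0x1D5B + 0xA797 = 0x0C4F2
  0xC4F2 + 0x658A = 0x12A7C → wrap carry → 0x2A7D
  0x2A7D + 0x26DA = 0x05157
One's-complement sum = 0x5157.
Checksum = ~0x5157 & 0xFFFF = 0xAEA8.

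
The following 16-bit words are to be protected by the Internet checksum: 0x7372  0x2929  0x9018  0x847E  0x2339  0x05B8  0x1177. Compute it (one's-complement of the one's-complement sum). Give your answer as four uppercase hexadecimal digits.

1465

One's-complement addition (fold any carry out of bit 15 back into bit 0):
  0x7372 + 0x2929 = 0x09C9B
  0x9C9B + 0x9018 = 0x12CB3 → wrap carry → 0x2CB4
  0x2CB4 + 0x847E = 0x0B132
  0xB132 + 0x2339 = 0x0D46B
  0xD46B + 0x05B8 = 0x0DA23
  0xDA23 + 0x1177 = 0x0EB9A
One's-complement sum = 0xEB9A.
Checksum = ~0xEB9A & 0xFFFF = 0x1465.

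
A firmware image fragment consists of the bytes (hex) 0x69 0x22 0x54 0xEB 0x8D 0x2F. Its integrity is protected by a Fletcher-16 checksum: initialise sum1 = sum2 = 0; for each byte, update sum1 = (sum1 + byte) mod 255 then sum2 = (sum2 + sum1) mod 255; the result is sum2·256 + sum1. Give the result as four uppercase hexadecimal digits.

8288

Running sums (mod 255):
  after byte 0 (0x69): sum1=105, sum2=105
  after byte 1 (0x22): sum1=139, sum2=244
  after byte 2 (0x54): sum1=223, sum2=212
  after byte 3 (0xEB): sum1=203, sum2=160
  after byte 4 (0x8D): sum1=89, sum2=249
  after byte 5 (0x2F): sum1=136, sum2=130
Checksum = sum2·256 + sum1 = 130·256 + 136 = 33416 = 0x8288.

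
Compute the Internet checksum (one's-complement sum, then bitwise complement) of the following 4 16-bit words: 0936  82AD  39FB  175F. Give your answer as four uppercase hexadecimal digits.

One's-complement addition (fold any carry out of bit 15 back into bit 0):
  0x0936 + 0x82AD = 0x08BE3
  0x8BE3 + 0x39FB = 0x0C5DE
  0xC5DE + 0x175F = 0x0DD3D
One's-complement sum = 0xDD3D.
Checksum = ~0xDD3D & 0xFFFF = 0x22C2.

22C2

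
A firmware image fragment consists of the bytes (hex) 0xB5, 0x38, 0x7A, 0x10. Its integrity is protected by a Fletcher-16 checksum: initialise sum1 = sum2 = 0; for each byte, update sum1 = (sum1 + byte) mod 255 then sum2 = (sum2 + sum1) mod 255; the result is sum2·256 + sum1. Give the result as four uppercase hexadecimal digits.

8478

Running sums (mod 255):
  after byte 0 (0xB5): sum1=181, sum2=181
  after byte 1 (0x38): sum1=237, sum2=163
  after byte 2 (0x7A): sum1=104, sum2=12
  after byte 3 (0x10): sum1=120, sum2=132
Checksum = sum2·256 + sum1 = 132·256 + 120 = 33912 = 0x8478.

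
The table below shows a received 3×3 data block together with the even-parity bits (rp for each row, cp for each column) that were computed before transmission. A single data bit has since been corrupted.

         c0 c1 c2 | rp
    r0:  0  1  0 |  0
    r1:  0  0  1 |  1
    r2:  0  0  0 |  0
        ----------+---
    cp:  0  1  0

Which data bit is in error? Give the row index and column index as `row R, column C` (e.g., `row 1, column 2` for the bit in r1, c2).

Recompute each row's even parity and compare to rp:
  r0: data parity 1, sent rp 0 → mismatch
  r1: data parity 1, sent rp 1 → ok
  r2: data parity 0, sent rp 0 → ok
Recompute each column's even parity and compare to cp:
  c0: data parity 0, sent cp 0 → ok
  c1: data parity 1, sent cp 1 → ok
  c2: data parity 1, sent cp 0 → mismatch
Exactly one row (r0) and one column (c2) fail → the flipped bit is at their intersection.

row 0, column 2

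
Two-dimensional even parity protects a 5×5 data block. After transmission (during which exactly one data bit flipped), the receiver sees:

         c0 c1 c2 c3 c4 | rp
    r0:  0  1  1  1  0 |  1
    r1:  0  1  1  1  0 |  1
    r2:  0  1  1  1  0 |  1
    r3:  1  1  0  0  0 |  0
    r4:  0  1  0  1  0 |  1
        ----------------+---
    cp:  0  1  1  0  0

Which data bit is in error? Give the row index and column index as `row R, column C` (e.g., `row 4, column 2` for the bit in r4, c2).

row 4, column 0

Recompute each row's even parity and compare to rp:
  r0: data parity 1, sent rp 1 → ok
  r1: data parity 1, sent rp 1 → ok
  r2: data parity 1, sent rp 1 → ok
  r3: data parity 0, sent rp 0 → ok
  r4: data parity 0, sent rp 1 → mismatch
Recompute each column's even parity and compare to cp:
  c0: data parity 1, sent cp 0 → mismatch
  c1: data parity 1, sent cp 1 → ok
  c2: data parity 1, sent cp 1 → ok
  c3: data parity 0, sent cp 0 → ok
  c4: data parity 0, sent cp 0 → ok
Exactly one row (r4) and one column (c0) fail → the flipped bit is at their intersection.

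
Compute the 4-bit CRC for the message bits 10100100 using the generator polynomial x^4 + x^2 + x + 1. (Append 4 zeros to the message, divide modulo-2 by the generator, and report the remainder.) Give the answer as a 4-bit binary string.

1000

Append 4 zeros: 101001000000. Divide by 10111 (XOR where the leading bit is 1):
  pos 0: 10100 XOR 10111 = 00011
  pos 3: 11100 XOR 10111 = 01011
  pos 4: 10110 XOR 10111 = 00001
Remainder (last 4 bits) = 1000. This is the CRC / FCS.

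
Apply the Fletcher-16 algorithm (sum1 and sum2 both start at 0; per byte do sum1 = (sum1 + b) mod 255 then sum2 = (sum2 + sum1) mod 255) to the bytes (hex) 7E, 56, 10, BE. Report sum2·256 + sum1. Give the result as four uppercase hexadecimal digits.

Running sums (mod 255):
  after byte 0 (7E): sum1=126, sum2=126
  after byte 1 (56): sum1=212, sum2=83
  after byte 2 (10): sum1=228, sum2=56
  after byte 3 (BE): sum1=163, sum2=219
Checksum = sum2·256 + sum1 = 219·256 + 163 = 56227 = 0xDBA3.

DBA3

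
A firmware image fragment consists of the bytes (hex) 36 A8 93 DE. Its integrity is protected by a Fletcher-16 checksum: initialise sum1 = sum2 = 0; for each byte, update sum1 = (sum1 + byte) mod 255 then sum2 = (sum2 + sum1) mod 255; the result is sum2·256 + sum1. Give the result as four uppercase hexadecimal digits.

Running sums (mod 255):
  after byte 0 (36): sum1=54, sum2=54
  after byte 1 (A8): sum1=222, sum2=21
  after byte 2 (93): sum1=114, sum2=135
  after byte 3 (DE): sum1=81, sum2=216
Checksum = sum2·256 + sum1 = 216·256 + 81 = 55377 = 0xD851.

D851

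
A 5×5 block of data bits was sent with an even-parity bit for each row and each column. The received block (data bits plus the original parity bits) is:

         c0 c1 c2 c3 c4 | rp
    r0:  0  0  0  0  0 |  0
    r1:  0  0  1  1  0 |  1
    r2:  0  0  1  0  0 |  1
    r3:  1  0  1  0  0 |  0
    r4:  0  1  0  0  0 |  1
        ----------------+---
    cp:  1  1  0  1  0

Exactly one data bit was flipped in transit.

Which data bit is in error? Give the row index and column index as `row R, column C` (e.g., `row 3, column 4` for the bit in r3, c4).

row 1, column 2

Recompute each row's even parity and compare to rp:
  r0: data parity 0, sent rp 0 → ok
  r1: data parity 0, sent rp 1 → mismatch
  r2: data parity 1, sent rp 1 → ok
  r3: data parity 0, sent rp 0 → ok
  r4: data parity 1, sent rp 1 → ok
Recompute each column's even parity and compare to cp:
  c0: data parity 1, sent cp 1 → ok
  c1: data parity 1, sent cp 1 → ok
  c2: data parity 1, sent cp 0 → mismatch
  c3: data parity 1, sent cp 1 → ok
  c4: data parity 0, sent cp 0 → ok
Exactly one row (r1) and one column (c2) fail → the flipped bit is at their intersection.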